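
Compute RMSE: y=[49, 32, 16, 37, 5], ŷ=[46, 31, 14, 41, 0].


MSE = 55/5 = 11
RMSE = √(55/5) = 3.3166

3.3166


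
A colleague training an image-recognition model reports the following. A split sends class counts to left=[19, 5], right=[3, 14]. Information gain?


Parent = [22, 19], H_parent = 0.9961
H_left = 0.7383 (n=24), H_right = 0.6723 (n=17)
H_children = (24/41)·0.7383 + (17/41)·0.6723 = 0.7109
IG = 0.9961 - 0.7109 = 0.2852

0.2852


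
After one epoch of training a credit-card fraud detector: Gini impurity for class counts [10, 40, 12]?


Probabilities: [10/62, 40/62, 12/62] ≈ [0.1613, 0.6452, 0.1935]
Σpᵢ² = (100 + 1600 + 144)/62² = 1844/3844
Gini = 1 - Σpᵢ² = 1 - 1844/3844 = 0.5203

0.5203


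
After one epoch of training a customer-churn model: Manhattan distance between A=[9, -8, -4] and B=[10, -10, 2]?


d = |9-10| + |-8+ 10| + |-4-2|
  = 1 + 2 + 6
  = 9

9


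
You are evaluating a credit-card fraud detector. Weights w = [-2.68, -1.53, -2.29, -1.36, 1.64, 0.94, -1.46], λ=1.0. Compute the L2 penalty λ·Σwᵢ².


‖w‖₂² = (-2.68)² + (-1.53)² + (-2.29)² + (-1.36)² + (1.64)² + (0.94)² + (-1.46)²
     = 7.1824 + 2.3409 + 5.2441 + 1.8496 + 2.6896 + 0.8836 + 2.1316
     = 22.3218
λ·‖w‖₂² = 1.0·22.3218 = 22.3218

22.3218


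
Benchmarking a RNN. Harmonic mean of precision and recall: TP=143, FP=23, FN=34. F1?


Precision = 143/166 = 0.8614
Recall = 143/177 = 0.8079
F1 = 2·P·R/(P+R) = 2·TP/(2·TP+FP+FN) = 286/(286+23+34) = 286/343 = 0.8338

0.8338


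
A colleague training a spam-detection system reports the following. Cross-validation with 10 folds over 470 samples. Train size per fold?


Fold size = 470/10 = 47
Training per fold = 470 - 47 = 423

423


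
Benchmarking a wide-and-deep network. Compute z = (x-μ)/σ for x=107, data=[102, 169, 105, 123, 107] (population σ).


μ = 121.2, σ = 24.9832
z = (107 - 121.2)/24.9832 = -0.5684

-0.5684


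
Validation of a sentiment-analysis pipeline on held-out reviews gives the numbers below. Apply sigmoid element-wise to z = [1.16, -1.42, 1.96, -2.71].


σ(1.16) = 1/(1+e^-1.16) = 0.7613
σ(-1.42) = 1/(1+e^1.42) = 0.1947
σ(1.96) = 1/(1+e^-1.96) = 0.8765
σ(-2.71) = 1/(1+e^2.71) = 0.0624
result = [0.7613, 0.1947, 0.8765, 0.0624]

[0.7613, 0.1947, 0.8765, 0.0624]


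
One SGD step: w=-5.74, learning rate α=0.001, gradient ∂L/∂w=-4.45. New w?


w_new = w - α·∇
= -5.74 - 0.001·-4.45
= -5.74 + 0.00445
= -5.73555

-5.73555


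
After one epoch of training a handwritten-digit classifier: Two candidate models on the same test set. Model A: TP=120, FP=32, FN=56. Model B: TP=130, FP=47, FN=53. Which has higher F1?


Model A: P=120/152=0.7895, R=120/176=0.6818, F1=2PR/(P+R)=2TP/(2TP+FP+FN)=240/328=0.7317
Model B: P=130/177=0.7345, R=130/183=0.7104, F1=2PR/(P+R)=2TP/(2TP+FP+FN)=260/360=0.7222
0.7317 > 0.7222 → Model A

Model A


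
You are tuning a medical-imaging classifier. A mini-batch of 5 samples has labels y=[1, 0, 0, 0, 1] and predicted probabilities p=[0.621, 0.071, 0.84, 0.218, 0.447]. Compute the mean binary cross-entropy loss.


L[0] = -ln(0.621) = 0.4764
L[1] = -ln(1-0.071) = -ln(0.929) = 0.0736
L[2] = -ln(1-0.84) = -ln(0.16) = 1.8326
L[3] = -ln(1-0.218) = -ln(0.782) = 0.2459
L[4] = -ln(0.447) = 0.8052
mean = (0.4764 + 0.0736 + 1.8326 + 0.2459 + 0.8052)/5 = 0.6867

0.6867


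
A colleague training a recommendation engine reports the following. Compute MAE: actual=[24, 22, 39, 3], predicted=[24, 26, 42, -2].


Absolute errors: |24-24|=0, |22-26|=4, |39-42|=3, |3+ 2|=5
Sum = 12
MAE = 12/4 = 3

3


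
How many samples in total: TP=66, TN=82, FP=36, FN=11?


Total = TP + TN + FP + FN
= 66 + 82 + 36 + 11
= 195
(Predicted positive: 102, predicted negative: 93)

195


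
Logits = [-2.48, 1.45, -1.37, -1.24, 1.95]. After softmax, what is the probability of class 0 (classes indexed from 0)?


Exponentials: e^-2.48=0.0837, e^1.45=4.2631, e^-1.37=0.2541, e^-1.24=0.2894, e^1.95=7.0287
Sum = 11.919
Softmax = [0.007, 0.3577, 0.0213, 0.0243, 0.5897]
p[0] = 0.0837/11.919 = 0.007

0.007


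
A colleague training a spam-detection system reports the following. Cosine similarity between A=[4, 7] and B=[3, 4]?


A·B = 4·3 + 7·4 = 40
‖A‖ = √65 = 8.0623, ‖B‖ = √25 = 5
cos = 40/(√65·√25) = 40/√1625 = 0.9923

0.9923


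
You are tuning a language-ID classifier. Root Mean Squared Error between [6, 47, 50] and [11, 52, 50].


MSE = 50/3 = 16.6667
RMSE = √(50/3) = 4.0825

4.0825


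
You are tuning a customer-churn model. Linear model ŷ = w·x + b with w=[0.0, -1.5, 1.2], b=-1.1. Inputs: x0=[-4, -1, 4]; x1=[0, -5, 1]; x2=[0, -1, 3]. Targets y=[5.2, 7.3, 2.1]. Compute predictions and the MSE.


ŷ0 = (0.0)·(-4) + (-1.5)·(-1) + (1.2)·(4) - 1.1 = 5.2
ŷ1 = (0.0)·(0) + (-1.5)·(-5) + (1.2)·(1) - 1.1 = 7.6
ŷ2 = (0.0)·(0) + (-1.5)·(-1) + (1.2)·(3) - 1.1 = 4.0
errors² = [0.0, 0.09, 3.61]
MSE = 3.7000/3 = 1.2333

1.2333


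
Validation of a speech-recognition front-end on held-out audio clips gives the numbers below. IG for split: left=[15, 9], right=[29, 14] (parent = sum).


Parent = [44, 23], H_parent = 0.9279
H_left = 0.9544 (n=24), H_right = 0.9103 (n=43)
H_children = (24/67)·0.9544 + (43/67)·0.9103 = 0.9261
IG = 0.9279 - 0.9261 = 0.0018

0.0018


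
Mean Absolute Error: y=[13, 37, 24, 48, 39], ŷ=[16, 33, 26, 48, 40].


Absolute errors: |13-16|=3, |37-33|=4, |24-26|=2, |48-48|=0, |39-40|=1
Sum = 10
MAE = 10/5 = 2

2


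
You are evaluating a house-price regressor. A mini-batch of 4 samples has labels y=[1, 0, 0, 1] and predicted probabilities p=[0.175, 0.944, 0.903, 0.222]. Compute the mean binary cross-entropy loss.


L[0] = -ln(0.175) = 1.743
L[1] = -ln(1-0.944) = -ln(0.056) = 2.8824
L[2] = -ln(1-0.903) = -ln(0.097) = 2.333
L[3] = -ln(0.222) = 1.5051
mean = (1.743 + 2.8824 + 2.333 + 1.5051)/4 = 2.1159

2.1159


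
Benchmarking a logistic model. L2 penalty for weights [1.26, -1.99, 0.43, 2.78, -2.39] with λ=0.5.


‖w‖₂² = (1.26)² + (-1.99)² + (0.43)² + (2.78)² + (-2.39)²
     = 1.5876 + 3.9601 + 0.1849 + 7.7284 + 5.7121
     = 19.1731
λ·‖w‖₂² = 0.5·19.1731 = 9.58655

9.58655


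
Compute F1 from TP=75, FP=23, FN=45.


Precision = 75/98 = 0.7653
Recall = 75/120 = 0.625
F1 = 2·P·R/(P+R) = 2·TP/(2·TP+FP+FN) = 150/(150+23+45) = 150/218 = 0.6881

0.6881


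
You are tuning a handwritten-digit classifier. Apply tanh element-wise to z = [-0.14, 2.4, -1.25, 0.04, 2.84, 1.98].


tanh(-0.14) = -0.1391
tanh(2.4) = 0.9837
tanh(-1.25) = -0.8483
tanh(0.04) = 0.04
tanh(2.84) = 0.9932
tanh(1.98) = 0.9626
result = [-0.1391, 0.9837, -0.8483, 0.04, 0.9932, 0.9626]

[-0.1391, 0.9837, -0.8483, 0.04, 0.9932, 0.9626]


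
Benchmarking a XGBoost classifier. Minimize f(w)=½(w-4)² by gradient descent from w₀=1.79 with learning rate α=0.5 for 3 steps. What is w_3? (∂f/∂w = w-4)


step 1: grad = 1.79-4 = -2.21; w = 1.79 - 0.5·(-2.21) = 2.895
step 2: grad = 2.895-4 = -1.105; w = 2.895 - 0.5·(-1.105) = 3.4475
step 3: grad = 3.4475-4 = -0.5525; w = 3.4475 - 0.5·(-0.5525) = 3.72375

3.72375


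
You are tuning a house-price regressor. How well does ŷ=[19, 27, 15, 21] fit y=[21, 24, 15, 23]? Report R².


ȳ = 20.75
SS_res = Σ(y-ŷ)² = 17
SS_tot = Σ(y-ȳ)² = 48.75
R² = 1 - SS_res/SS_tot = 1 - 0.3487 = 0.6513

0.6513


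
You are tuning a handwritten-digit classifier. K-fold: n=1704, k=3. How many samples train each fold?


Fold size = 1704/3 = 568
Training per fold = 1704 - 568 = 1136

1136


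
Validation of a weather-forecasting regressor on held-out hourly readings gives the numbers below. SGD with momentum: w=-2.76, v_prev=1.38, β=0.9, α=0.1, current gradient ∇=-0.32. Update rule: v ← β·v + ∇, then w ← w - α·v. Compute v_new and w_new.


v_new = 0.9·1.38 - 0.32 = 1.242 - 0.32 = 0.922
w_new = -2.76 - 0.1·0.922 = -2.76 - 0.0922 = -2.8522

v_new=0.922, w_new=-2.8522


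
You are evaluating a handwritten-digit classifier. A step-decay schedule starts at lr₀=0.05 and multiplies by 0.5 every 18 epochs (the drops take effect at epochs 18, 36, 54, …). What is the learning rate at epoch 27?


n_drops = ⌊27/18⌋ = 1
lr = 0.05·0.5^1 = 0.05·0.5 = 0.025

0.025


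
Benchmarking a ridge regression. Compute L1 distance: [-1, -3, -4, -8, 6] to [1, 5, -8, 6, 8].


d = |-1-1| + |-3-5| + |-4+ 8| + |-8-6| + |6-8|
  = 2 + 8 + 4 + 14 + 2
  = 30

30


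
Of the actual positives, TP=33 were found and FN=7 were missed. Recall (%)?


Recall = TP/(TP+FN)
= 33/(33+7)
= 33/40 = 82.5%

82.5%


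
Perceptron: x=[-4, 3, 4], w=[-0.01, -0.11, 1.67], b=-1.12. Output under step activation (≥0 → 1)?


z = (-4)·(-0.01) + (3)·(-0.11) + (4)·(1.67) - 1.12
  = 5.27
step(z) = 1 (z≥0)

1


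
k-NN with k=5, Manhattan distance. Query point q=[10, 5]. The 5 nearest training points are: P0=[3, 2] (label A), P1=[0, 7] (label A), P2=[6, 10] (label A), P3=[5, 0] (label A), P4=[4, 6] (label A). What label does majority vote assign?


d(q,P0) = 10  (label A)
d(q,P1) = 12  (label A)
d(q,P2) = 9  (label A)
d(q,P3) = 10  (label A)
d(q,P4) = 7  (label A)
Votes: A=5, B=0
Majority → A

A


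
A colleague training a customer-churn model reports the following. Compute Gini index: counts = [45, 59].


Probabilities: [45/104, 59/104] ≈ [0.4327, 0.5673]
Σpᵢ² = (2025 + 3481)/104² = 5506/10816
Gini = 1 - Σpᵢ² = 1 - 5506/10816 = 0.4909

0.4909


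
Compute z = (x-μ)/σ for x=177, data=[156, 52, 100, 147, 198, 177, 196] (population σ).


μ = 146.5714, σ = 49.5922
z = (177 - 146.5714)/49.5922 = 0.6136

0.6136


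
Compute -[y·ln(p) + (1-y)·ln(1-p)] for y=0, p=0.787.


BCE = -[y·ln(p) + (1-y)·ln(1-p)]
= -0 - 1·ln(1-0.787)
= -ln(0.213) = 1.5465

1.5465


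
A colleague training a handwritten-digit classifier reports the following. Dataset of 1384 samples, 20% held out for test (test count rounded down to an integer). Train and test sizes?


Test = ⌊1384·20/100⌋ = 276
Train = 1384 - 276 = 1108

Train: 1108, Test: 276


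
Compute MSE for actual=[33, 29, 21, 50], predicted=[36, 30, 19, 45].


Squared errors: (33-36)²=9, (29-30)²=1, (21-19)²=4, (50-45)²=25
Sum = 39
MSE = 39/4 = 39/4

39/4


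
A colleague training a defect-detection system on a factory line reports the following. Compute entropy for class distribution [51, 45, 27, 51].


Probabilities: [51/174, 45/174, 27/174, 51/174] ≈ [0.2931, 0.2586, 0.1552, 0.2931]
H = -((51/174)·log₂(51/174) + (45/174)·log₂(45/174) + (27/174)·log₂(27/174) + (51/174)·log₂(51/174))
  = 1.9596 bits

1.9596 bits


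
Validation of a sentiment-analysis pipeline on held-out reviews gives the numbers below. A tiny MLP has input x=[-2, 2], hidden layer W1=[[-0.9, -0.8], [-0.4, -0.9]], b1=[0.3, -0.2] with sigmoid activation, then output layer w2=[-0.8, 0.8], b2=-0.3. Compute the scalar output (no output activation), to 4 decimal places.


z1[0] = (-0.9)·(-2) + (-0.8)·(2) + 0.3 = 0.5
z1[1] = (-0.4)·(-2) + (-0.9)·(2) - 0.2 = -1.2
h = sigmoid(z1) = [0.6225, 0.2315]
output = (-0.8)·(0.6225) + (0.8)·(0.2315) - 0.3 = -0.6128

-0.6128


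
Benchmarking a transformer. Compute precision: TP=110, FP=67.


Precision = TP/(TP+FP)
= 110/(110+67)
= 110/177 = 62.15%

62.15%


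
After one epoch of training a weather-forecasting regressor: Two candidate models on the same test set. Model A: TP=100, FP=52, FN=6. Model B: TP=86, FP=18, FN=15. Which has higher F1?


Model A: P=100/152=0.6579, R=100/106=0.9434, F1=2PR/(P+R)=2TP/(2TP+FP+FN)=200/258=0.7752
Model B: P=86/104=0.8269, R=86/101=0.8515, F1=2PR/(P+R)=2TP/(2TP+FP+FN)=172/205=0.839
0.7752 < 0.839 → Model B

Model B


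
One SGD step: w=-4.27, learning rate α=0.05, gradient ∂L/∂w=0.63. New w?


w_new = w - α·∇
= -4.27 - 0.05·0.63
= -4.27 - 0.0315
= -4.3015

-4.3015


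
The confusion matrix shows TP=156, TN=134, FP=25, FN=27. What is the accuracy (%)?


Accuracy = (TP+TN)/(TP+TN+FP+FN)
= (156+134)/(342)
= 290/342 = 84.8%

84.8%


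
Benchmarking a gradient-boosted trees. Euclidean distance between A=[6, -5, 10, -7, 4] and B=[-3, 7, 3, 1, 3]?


d = √((6+ 3)² + (-5-7)² + (10-3)² + (-7-1)² + (4-3)²)
  = √(81 + 144 + 49 + 64 + 1)
  = √339 = 18.412

18.412


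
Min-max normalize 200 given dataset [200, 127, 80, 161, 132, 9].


min=9, max=200
(200-9)/(200-9) = 191/191 = 1.0

1.0


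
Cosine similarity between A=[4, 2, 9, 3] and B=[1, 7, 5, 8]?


A·B = 4·1 + 2·7 + 9·5 + 3·8 = 87
‖A‖ = √110 = 10.4881, ‖B‖ = √139 = 11.7898
cos = 87/(√110·√139) = 87/√15290 = 0.7036

0.7036


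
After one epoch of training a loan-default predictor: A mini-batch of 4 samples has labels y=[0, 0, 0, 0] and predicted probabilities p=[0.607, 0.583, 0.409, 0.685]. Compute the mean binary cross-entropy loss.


L[0] = -ln(1-0.607) = -ln(0.393) = 0.9339
L[1] = -ln(1-0.583) = -ln(0.417) = 0.8747
L[2] = -ln(1-0.409) = -ln(0.591) = 0.5259
L[3] = -ln(1-0.685) = -ln(0.315) = 1.1552
mean = (0.9339 + 0.8747 + 0.5259 + 1.1552)/4 = 0.8724

0.8724


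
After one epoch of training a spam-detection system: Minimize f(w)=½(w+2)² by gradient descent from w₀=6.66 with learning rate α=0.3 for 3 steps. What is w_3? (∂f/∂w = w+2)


step 1: grad = 6.66+2 = 8.66; w = 6.66 - 0.3·(8.66) = 4.062
step 2: grad = 4.062+2 = 6.062; w = 4.062 - 0.3·(6.062) = 2.2434
step 3: grad = 2.2434+2 = 4.2434; w = 2.2434 - 0.3·(4.2434) = 0.97038

0.97038


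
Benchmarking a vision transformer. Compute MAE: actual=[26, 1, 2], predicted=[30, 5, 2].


Absolute errors: |26-30|=4, |1-5|=4, |2-2|=0
Sum = 8
MAE = 8/3 = 8/3

8/3


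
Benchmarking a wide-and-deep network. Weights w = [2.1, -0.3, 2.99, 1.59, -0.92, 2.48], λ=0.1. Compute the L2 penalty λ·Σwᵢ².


‖w‖₂² = (2.1)² + (-0.3)² + (2.99)² + (1.59)² + (-0.92)² + (2.48)²
     = 4.41 + 0.09 + 8.9401 + 2.5281 + 0.8464 + 6.1504
     = 22.965
λ·‖w‖₂² = 0.1·22.965 = 2.2965

2.2965


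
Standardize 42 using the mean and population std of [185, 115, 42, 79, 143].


μ = 112.8, σ = 49.5677
z = (42 - 112.8)/49.5677 = -1.4283

-1.4283


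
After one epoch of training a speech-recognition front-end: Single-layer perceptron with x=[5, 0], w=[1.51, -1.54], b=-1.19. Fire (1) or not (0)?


z = (5)·(1.51) + (0)·(-1.54) - 1.19
  = 6.36
step(z) = 1 (z≥0)

1


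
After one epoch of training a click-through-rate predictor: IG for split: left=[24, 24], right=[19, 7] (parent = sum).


Parent = [43, 31], H_parent = 0.9809
H_left = 1 (n=48), H_right = 0.8404 (n=26)
H_children = (48/74)·1 + (26/74)·0.8404 = 0.9439
IG = 0.9809 - 0.9439 = 0.037

0.037


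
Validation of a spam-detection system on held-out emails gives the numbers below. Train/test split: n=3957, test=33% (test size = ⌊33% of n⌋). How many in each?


Test = ⌊3957·33/100⌋ = 1305
Train = 3957 - 1305 = 2652

Train: 2652, Test: 1305


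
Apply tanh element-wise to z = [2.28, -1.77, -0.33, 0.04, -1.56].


tanh(2.28) = 0.9793
tanh(-1.77) = -0.9436
tanh(-0.33) = -0.3185
tanh(0.04) = 0.04
tanh(-1.56) = -0.9154
result = [0.9793, -0.9436, -0.3185, 0.04, -0.9154]

[0.9793, -0.9436, -0.3185, 0.04, -0.9154]


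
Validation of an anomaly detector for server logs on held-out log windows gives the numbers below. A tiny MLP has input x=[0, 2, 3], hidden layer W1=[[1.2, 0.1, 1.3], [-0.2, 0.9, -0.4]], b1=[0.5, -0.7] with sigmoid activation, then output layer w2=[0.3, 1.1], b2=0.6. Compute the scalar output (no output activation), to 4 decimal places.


z1[0] = (1.2)·(0) + (0.1)·(2) + (1.3)·(3) + 0.5 = 4.6
z1[1] = (-0.2)·(0) + (0.9)·(2) + (-0.4)·(3) - 0.7 = -0.1
h = sigmoid(z1) = [0.99, 0.475]
output = (0.3)·(0.99) + (1.1)·(0.475) + 0.6 = 1.4195

1.4195


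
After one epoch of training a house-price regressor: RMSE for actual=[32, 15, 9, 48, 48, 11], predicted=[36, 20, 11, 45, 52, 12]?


MSE = 71/6 = 11.8333
RMSE = √(71/6) = 3.44

3.44


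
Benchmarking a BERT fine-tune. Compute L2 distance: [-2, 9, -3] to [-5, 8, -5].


d = √((-2+ 5)² + (9-8)² + (-3+ 5)²)
  = √(9 + 1 + 4)
  = √14 = 3.7417

3.7417


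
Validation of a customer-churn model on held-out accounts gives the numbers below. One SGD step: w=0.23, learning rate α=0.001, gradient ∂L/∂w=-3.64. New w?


w_new = w - α·∇
= 0.23 - 0.001·-3.64
= 0.23 + 0.00364
= 0.23364

0.23364


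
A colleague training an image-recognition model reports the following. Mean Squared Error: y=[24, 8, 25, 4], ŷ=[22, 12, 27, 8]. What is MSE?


Squared errors: (24-22)²=4, (8-12)²=16, (25-27)²=4, (4-8)²=16
Sum = 40
MSE = 40/4 = 10

10


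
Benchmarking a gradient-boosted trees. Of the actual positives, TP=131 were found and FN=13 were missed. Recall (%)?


Recall = TP/(TP+FN)
= 131/(131+13)
= 131/144 = 90.97%

90.97%


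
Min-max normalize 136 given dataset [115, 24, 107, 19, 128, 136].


min=19, max=136
(136-19)/(136-19) = 117/117 = 1.0

1.0


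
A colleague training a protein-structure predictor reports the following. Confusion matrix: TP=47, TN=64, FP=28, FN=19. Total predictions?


Total = TP + TN + FP + FN
= 47 + 64 + 28 + 19
= 158
(Predicted positive: 75, predicted negative: 83)

158


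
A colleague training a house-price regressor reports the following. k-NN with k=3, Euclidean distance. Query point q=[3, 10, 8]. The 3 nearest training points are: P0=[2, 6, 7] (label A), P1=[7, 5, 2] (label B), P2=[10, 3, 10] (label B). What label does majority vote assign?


d(q,P0) = 4.2426  (label A)
d(q,P1) = 8.775  (label B)
d(q,P2) = 10.0995  (label B)
Votes: A=1, B=2
Majority → B

B


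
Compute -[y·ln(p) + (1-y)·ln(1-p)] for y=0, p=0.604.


BCE = -[y·ln(p) + (1-y)·ln(1-p)]
= -0 - 1·ln(1-0.604)
= -ln(0.396) = 0.9263

0.9263


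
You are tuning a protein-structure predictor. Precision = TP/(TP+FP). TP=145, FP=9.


Precision = TP/(TP+FP)
= 145/(145+9)
= 145/154 = 94.16%

94.16%


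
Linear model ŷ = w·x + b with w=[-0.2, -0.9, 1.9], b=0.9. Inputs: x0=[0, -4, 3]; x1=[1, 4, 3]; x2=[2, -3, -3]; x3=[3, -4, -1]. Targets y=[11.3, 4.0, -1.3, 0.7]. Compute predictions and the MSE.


ŷ0 = (-0.2)·(0) + (-0.9)·(-4) + (1.9)·(3) + 0.9 = 10.2
ŷ1 = (-0.2)·(1) + (-0.9)·(4) + (1.9)·(3) + 0.9 = 2.8
ŷ2 = (-0.2)·(2) + (-0.9)·(-3) + (1.9)·(-3) + 0.9 = -2.5
ŷ3 = (-0.2)·(3) + (-0.9)·(-4) + (1.9)·(-1) + 0.9 = 2.0
errors² = [1.21, 1.44, 1.44, 1.69]
MSE = 5.7800/4 = 1.445

1.445


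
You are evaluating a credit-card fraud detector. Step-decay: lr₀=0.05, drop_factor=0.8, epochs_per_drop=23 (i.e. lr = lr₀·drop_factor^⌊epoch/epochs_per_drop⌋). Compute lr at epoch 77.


n_drops = ⌊77/23⌋ = 3
lr = 0.05·0.8^3 = 0.05·0.512 = 0.0256

0.0256


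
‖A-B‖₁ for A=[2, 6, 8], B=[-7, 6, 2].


d = |2+ 7| + |6-6| + |8-2|
  = 9 + 0 + 6
  = 15

15


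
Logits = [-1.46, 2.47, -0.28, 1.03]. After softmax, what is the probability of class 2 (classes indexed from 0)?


Exponentials: e^-1.46=0.2322, e^2.47=11.8224, e^-0.28=0.7558, e^1.03=2.8011
Sum = 15.6115
Softmax = [0.0149, 0.7573, 0.0484, 0.1794]
p[2] = 0.7558/15.6115 = 0.0484

0.0484


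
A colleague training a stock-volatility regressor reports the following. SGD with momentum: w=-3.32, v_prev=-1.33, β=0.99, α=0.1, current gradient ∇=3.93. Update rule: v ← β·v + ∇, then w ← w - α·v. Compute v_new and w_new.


v_new = 0.99·-1.33 + 3.93 = -1.3167 + 3.93 = 2.6133
w_new = -3.32 - 0.1·2.6133 = -3.32 - 0.26133 = -3.58133

v_new=2.6133, w_new=-3.58133


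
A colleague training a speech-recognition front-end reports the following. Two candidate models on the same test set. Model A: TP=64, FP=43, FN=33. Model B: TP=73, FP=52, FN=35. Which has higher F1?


Model A: P=64/107=0.5981, R=64/97=0.6598, F1=2PR/(P+R)=2TP/(2TP+FP+FN)=128/204=0.6275
Model B: P=73/125=0.584, R=73/108=0.6759, F1=2PR/(P+R)=2TP/(2TP+FP+FN)=146/233=0.6266
0.6275 > 0.6266 → Model A

Model A


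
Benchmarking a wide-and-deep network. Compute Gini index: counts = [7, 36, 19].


Probabilities: [7/62, 36/62, 19/62] ≈ [0.1129, 0.5806, 0.3065]
Σpᵢ² = (49 + 1296 + 361)/62² = 1706/3844
Gini = 1 - Σpᵢ² = 1 - 1706/3844 = 0.5562

0.5562


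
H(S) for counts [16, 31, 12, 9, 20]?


Probabilities: [16/88, 31/88, 12/88, 9/88, 20/88] ≈ [0.1818, 0.3523, 0.1364, 0.1023, 0.2273]
H = -((16/88)·log₂(16/88) + (31/88)·log₂(31/88) + (12/88)·log₂(12/88) + (9/88)·log₂(9/88) + (20/88)·log₂(20/88))
  = 2.1916 bits

2.1916 bits


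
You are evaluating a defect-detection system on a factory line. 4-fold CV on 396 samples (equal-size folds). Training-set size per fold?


Fold size = 396/4 = 99
Training per fold = 396 - 99 = 297

297


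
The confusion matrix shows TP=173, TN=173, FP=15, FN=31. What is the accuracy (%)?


Accuracy = (TP+TN)/(TP+TN+FP+FN)
= (173+173)/(392)
= 346/392 = 88.27%

88.27%


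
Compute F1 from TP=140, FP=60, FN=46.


Precision = 140/200 = 0.7
Recall = 140/186 = 0.7527
F1 = 2·P·R/(P+R) = 2·TP/(2·TP+FP+FN) = 280/(280+60+46) = 280/386 = 0.7254

0.7254


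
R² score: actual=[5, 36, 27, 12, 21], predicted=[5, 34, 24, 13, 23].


ȳ = 20.2
SS_res = Σ(y-ŷ)² = 18
SS_tot = Σ(y-ȳ)² = 594.8
R² = 1 - SS_res/SS_tot = 1 - 0.0303 = 0.9697

0.9697


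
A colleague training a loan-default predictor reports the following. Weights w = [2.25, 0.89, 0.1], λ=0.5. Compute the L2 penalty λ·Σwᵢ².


‖w‖₂² = (2.25)² + (0.89)² + (0.1)²
     = 5.0625 + 0.7921 + 0.01
     = 5.8646
λ·‖w‖₂² = 0.5·5.8646 = 2.9323

2.9323


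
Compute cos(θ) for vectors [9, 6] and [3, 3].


A·B = 9·3 + 6·3 = 45
‖A‖ = √117 = 10.8167, ‖B‖ = √18 = 4.2426
cos = 45/(√117·√18) = 45/√2106 = 0.9806

0.9806


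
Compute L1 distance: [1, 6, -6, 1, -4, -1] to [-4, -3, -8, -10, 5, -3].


d = |1+ 4| + |6+ 3| + |-6+ 8| + |1+ 10| + |-4-5| + |-1+ 3|
  = 5 + 9 + 2 + 11 + 9 + 2
  = 38

38


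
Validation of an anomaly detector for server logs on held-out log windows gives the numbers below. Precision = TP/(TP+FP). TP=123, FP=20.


Precision = TP/(TP+FP)
= 123/(123+20)
= 123/143 = 86.01%

86.01%


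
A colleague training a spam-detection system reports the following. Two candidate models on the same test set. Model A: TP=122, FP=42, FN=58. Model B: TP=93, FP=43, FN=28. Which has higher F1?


Model A: P=122/164=0.7439, R=122/180=0.6778, F1=2PR/(P+R)=2TP/(2TP+FP+FN)=244/344=0.7093
Model B: P=93/136=0.6838, R=93/121=0.7686, F1=2PR/(P+R)=2TP/(2TP+FP+FN)=186/257=0.7237
0.7093 < 0.7237 → Model B

Model B


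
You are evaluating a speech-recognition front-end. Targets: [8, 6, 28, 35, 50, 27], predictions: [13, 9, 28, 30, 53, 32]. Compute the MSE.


Squared errors: (8-13)²=25, (6-9)²=9, (28-28)²=0, (35-30)²=25, (50-53)²=9, (27-32)²=25
Sum = 93
MSE = 93/6 = 31/2

31/2


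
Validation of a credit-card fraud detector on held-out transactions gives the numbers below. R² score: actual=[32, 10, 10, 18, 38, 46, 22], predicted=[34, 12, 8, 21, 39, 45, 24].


ȳ = 25.1429
SS_res = Σ(y-ŷ)² = 27
SS_tot = Σ(y-ȳ)² = 1166.86
R² = 1 - SS_res/SS_tot = 1 - 0.0231 = 0.9769

0.9769


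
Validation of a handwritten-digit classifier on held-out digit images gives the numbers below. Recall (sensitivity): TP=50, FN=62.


Recall = TP/(TP+FN)
= 50/(50+62)
= 50/112 = 44.64%

44.64%


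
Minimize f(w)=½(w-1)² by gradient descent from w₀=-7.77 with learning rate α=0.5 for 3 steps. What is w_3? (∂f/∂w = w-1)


step 1: grad = -7.77-1 = -8.77; w = -7.77 - 0.5·(-8.77) = -3.385
step 2: grad = -3.385-1 = -4.385; w = -3.385 - 0.5·(-4.385) = -1.1925
step 3: grad = -1.1925-1 = -2.1925; w = -1.1925 - 0.5·(-2.1925) = -0.09625

-0.09625


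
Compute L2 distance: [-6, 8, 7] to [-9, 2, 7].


d = √((-6+ 9)² + (8-2)² + (7-7)²)
  = √(9 + 36 + 0)
  = √45 = 6.7082

6.7082


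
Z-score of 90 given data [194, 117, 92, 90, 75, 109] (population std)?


μ = 112.8333, σ = 38.7445
z = (90 - 112.8333)/38.7445 = -0.5893

-0.5893


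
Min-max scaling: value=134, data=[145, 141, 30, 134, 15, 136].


min=15, max=145
(134-15)/(145-15) = 119/130 = 0.9154

0.9154


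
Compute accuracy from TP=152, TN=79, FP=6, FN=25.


Accuracy = (TP+TN)/(TP+TN+FP+FN)
= (152+79)/(262)
= 231/262 = 88.17%

88.17%


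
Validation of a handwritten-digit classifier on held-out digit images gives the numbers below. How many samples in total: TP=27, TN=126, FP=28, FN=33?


Total = TP + TN + FP + FN
= 27 + 126 + 28 + 33
= 214
(Predicted positive: 55, predicted negative: 159)

214


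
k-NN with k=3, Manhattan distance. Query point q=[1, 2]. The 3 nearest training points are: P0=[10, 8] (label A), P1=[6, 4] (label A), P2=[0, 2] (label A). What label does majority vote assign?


d(q,P0) = 15  (label A)
d(q,P1) = 7  (label A)
d(q,P2) = 1  (label A)
Votes: A=3, B=0
Majority → A

A


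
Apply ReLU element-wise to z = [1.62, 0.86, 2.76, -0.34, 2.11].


ReLU(1.62) = max(0, 1.62) = 1.62
ReLU(0.86) = max(0, 0.86) = 0.86
ReLU(2.76) = max(0, 2.76) = 2.76
ReLU(-0.34) = max(0, -0.34) = 0.0
ReLU(2.11) = max(0, 2.11) = 2.11
result = [1.62, 0.86, 2.76, 0.0, 2.11]

[1.62, 0.86, 2.76, 0.0, 2.11]


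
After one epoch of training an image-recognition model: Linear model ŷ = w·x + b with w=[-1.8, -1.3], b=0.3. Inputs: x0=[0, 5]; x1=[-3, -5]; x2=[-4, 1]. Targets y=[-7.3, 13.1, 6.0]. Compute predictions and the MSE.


ŷ0 = (-1.8)·(0) + (-1.3)·(5) + 0.3 = -6.2
ŷ1 = (-1.8)·(-3) + (-1.3)·(-5) + 0.3 = 12.2
ŷ2 = (-1.8)·(-4) + (-1.3)·(1) + 0.3 = 6.2
errors² = [1.21, 0.81, 0.04]
MSE = 2.0600/3 = 0.6867

0.6867


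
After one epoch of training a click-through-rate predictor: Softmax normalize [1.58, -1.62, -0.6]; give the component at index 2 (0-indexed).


Exponentials: e^1.58=4.855, e^-1.62=0.1979, e^-0.6=0.5488
Sum = 5.6017
Softmax = [0.8667, 0.0353, 0.098]
p[2] = 0.5488/5.6017 = 0.098

0.098


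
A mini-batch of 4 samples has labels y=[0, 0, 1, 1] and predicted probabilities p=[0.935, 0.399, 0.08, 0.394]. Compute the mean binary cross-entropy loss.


L[0] = -ln(1-0.935) = -ln(0.065) = 2.7334
L[1] = -ln(1-0.399) = -ln(0.601) = 0.5092
L[2] = -ln(0.08) = 2.5257
L[3] = -ln(0.394) = 0.9314
mean = (2.7334 + 0.5092 + 2.5257 + 0.9314)/4 = 1.6749

1.6749


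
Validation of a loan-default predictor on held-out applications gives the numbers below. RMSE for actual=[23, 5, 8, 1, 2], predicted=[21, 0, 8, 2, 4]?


MSE = 34/5 = 6.8
RMSE = √(34/5) = 2.6077

2.6077


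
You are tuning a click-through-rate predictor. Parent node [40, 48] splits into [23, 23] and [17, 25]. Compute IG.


Parent = [40, 48], H_parent = 0.994
H_left = 1 (n=46), H_right = 0.9737 (n=42)
H_children = (46/88)·1 + (42/88)·0.9737 = 0.9874
IG = 0.994 - 0.9874 = 0.0066

0.0066


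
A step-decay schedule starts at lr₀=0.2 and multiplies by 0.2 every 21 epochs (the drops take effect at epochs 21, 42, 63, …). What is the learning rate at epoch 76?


n_drops = ⌊76/21⌋ = 3
lr = 0.2·0.2^3 = 0.2·0.008 = 0.0016

0.0016


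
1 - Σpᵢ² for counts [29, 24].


Probabilities: [29/53, 24/53] ≈ [0.5472, 0.4528]
Σpᵢ² = (841 + 576)/53² = 1417/2809
Gini = 1 - Σpᵢ² = 1 - 1417/2809 = 0.4956

0.4956


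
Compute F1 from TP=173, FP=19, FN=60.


Precision = 173/192 = 0.901
Recall = 173/233 = 0.7425
F1 = 2·P·R/(P+R) = 2·TP/(2·TP+FP+FN) = 346/(346+19+60) = 346/425 = 0.8141

0.8141


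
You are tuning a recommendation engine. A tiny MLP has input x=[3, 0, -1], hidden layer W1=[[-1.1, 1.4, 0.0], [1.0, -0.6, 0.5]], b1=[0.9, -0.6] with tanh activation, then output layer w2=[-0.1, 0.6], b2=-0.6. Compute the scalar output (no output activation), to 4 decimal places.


z1[0] = (-1.1)·(3) + (1.4)·(0) + (0.0)·(-1) + 0.9 = -2.4
z1[1] = (1.0)·(3) + (-0.6)·(0) + (0.5)·(-1) - 0.6 = 1.9
h = tanh(z1) = [-0.9837, 0.9562]
output = (-0.1)·(-0.9837) + (0.6)·(0.9562) - 0.6 = 0.0721

0.0721


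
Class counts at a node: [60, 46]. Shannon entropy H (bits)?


Probabilities: [60/106, 46/106] ≈ [0.566, 0.434]
H = -((60/106)·log₂(60/106) + (46/106)·log₂(46/106))
  = 0.9874 bits

0.9874 bits


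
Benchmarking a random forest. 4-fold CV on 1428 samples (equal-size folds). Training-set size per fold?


Fold size = 1428/4 = 357
Training per fold = 1428 - 357 = 1071

1071


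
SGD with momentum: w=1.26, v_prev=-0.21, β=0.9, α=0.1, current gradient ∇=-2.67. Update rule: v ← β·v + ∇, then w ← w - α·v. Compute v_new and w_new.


v_new = 0.9·-0.21 - 2.67 = -0.189 - 2.67 = -2.859
w_new = 1.26 - 0.1·-2.859 = 1.26 + 0.2859 = 1.5459

v_new=-2.859, w_new=1.5459


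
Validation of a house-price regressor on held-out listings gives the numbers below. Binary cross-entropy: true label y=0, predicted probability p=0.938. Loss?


BCE = -[y·ln(p) + (1-y)·ln(1-p)]
= -0 - 1·ln(1-0.938)
= -ln(0.062) = 2.7806

2.7806


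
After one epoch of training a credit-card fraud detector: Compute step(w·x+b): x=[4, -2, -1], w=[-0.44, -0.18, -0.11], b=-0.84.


z = (4)·(-0.44) + (-2)·(-0.18) + (-1)·(-0.11) - 0.84
  = -2.13
step(z) = 0 (z<0)

0


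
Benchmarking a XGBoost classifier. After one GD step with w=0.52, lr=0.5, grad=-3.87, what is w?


w_new = w - α·∇
= 0.52 - 0.5·-3.87
= 0.52 + 1.935
= 2.455

2.455


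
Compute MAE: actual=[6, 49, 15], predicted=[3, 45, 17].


Absolute errors: |6-3|=3, |49-45|=4, |15-17|=2
Sum = 9
MAE = 9/3 = 3

3


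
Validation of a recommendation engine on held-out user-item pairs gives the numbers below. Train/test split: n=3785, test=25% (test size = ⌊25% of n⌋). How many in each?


Test = ⌊3785·25/100⌋ = 946
Train = 3785 - 946 = 2839

Train: 2839, Test: 946


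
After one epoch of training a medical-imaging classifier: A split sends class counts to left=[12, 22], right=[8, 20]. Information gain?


Parent = [20, 42], H_parent = 0.9072
H_left = 0.9367 (n=34), H_right = 0.8631 (n=28)
H_children = (34/62)·0.9367 + (28/62)·0.8631 = 0.9035
IG = 0.9072 - 0.9035 = 0.0037

0.0037


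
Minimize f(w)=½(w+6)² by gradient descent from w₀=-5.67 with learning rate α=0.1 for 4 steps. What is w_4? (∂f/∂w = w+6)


step 1: grad = -5.67+6 = 0.33; w = -5.67 - 0.1·(0.33) = -5.703
step 2: grad = -5.703+6 = 0.297; w = -5.703 - 0.1·(0.297) = -5.7327
step 3: grad = -5.7327+6 = 0.2673; w = -5.7327 - 0.1·(0.2673) = -5.75943
step 4: grad = -5.75943+6 = 0.24057; w = -5.75943 - 0.1·(0.24057) = -5.783487

-5.783487


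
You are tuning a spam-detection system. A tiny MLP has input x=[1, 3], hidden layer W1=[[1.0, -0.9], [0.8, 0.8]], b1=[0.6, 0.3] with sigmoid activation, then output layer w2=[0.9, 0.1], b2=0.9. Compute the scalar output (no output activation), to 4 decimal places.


z1[0] = (1.0)·(1) + (-0.9)·(3) + 0.6 = -1.1
z1[1] = (0.8)·(1) + (0.8)·(3) + 0.3 = 3.5
h = sigmoid(z1) = [0.2497, 0.9707]
output = (0.9)·(0.2497) + (0.1)·(0.9707) + 0.9 = 1.2218

1.2218


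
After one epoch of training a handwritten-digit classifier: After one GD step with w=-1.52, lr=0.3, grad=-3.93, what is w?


w_new = w - α·∇
= -1.52 - 0.3·-3.93
= -1.52 + 1.179
= -0.341

-0.341


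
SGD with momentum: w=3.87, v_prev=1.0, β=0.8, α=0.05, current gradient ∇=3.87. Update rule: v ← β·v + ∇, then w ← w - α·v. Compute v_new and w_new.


v_new = 0.8·1.0 + 3.87 = 0.8 + 3.87 = 4.67
w_new = 3.87 - 0.05·4.67 = 3.87 - 0.2335 = 3.6365

v_new=4.67, w_new=3.6365


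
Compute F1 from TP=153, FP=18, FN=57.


Precision = 153/171 = 0.8947
Recall = 153/210 = 0.7286
F1 = 2·P·R/(P+R) = 2·TP/(2·TP+FP+FN) = 306/(306+18+57) = 306/381 = 0.8031

0.8031


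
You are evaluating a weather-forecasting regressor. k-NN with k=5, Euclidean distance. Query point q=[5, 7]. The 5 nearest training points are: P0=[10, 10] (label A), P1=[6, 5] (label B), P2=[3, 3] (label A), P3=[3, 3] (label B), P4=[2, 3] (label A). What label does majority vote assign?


d(q,P0) = 5.831  (label A)
d(q,P1) = 2.2361  (label B)
d(q,P2) = 4.4721  (label A)
d(q,P3) = 4.4721  (label B)
d(q,P4) = 5.0  (label A)
Votes: A=3, B=2
Majority → A

A


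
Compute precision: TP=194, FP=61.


Precision = TP/(TP+FP)
= 194/(194+61)
= 194/255 = 76.08%

76.08%


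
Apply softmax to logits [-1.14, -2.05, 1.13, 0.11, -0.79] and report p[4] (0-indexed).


Exponentials: e^-1.14=0.3198, e^-2.05=0.1287, e^1.13=3.0957, e^0.11=1.1163, e^-0.79=0.4538
Sum = 5.1143
Softmax = [0.0625, 0.0252, 0.6053, 0.2183, 0.0887]
p[4] = 0.4538/5.1143 = 0.0887

0.0887


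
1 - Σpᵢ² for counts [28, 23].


Probabilities: [28/51, 23/51] ≈ [0.549, 0.451]
Σpᵢ² = (784 + 529)/51² = 1313/2601
Gini = 1 - Σpᵢ² = 1 - 1313/2601 = 0.4952

0.4952


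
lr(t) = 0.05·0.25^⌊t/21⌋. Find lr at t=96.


n_drops = ⌊96/21⌋ = 4
lr = 0.05·0.25^4 = 0.05·0.00390625 = 0.0001953125

0.0001953125


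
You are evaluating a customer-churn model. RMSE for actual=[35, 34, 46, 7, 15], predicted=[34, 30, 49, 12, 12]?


MSE = 60/5 = 12
RMSE = √(60/5) = 3.4641

3.4641


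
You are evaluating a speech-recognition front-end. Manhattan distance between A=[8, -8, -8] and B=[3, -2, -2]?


d = |8-3| + |-8+ 2| + |-8+ 2|
  = 5 + 6 + 6
  = 17

17


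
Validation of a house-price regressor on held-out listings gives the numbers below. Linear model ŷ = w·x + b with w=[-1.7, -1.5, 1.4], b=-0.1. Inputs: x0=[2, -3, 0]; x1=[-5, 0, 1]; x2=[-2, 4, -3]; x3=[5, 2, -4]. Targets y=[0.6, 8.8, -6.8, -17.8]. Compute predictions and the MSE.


ŷ0 = (-1.7)·(2) + (-1.5)·(-3) + (1.4)·(0) - 0.1 = 1.0
ŷ1 = (-1.7)·(-5) + (-1.5)·(0) + (1.4)·(1) - 0.1 = 9.8
ŷ2 = (-1.7)·(-2) + (-1.5)·(4) + (1.4)·(-3) - 0.1 = -6.9
ŷ3 = (-1.7)·(5) + (-1.5)·(2) + (1.4)·(-4) - 0.1 = -17.2
errors² = [0.16, 1.0, 0.01, 0.36]
MSE = 1.5300/4 = 0.3825

0.3825


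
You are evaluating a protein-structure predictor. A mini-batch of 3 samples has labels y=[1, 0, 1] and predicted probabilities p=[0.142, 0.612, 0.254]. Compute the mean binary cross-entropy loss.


L[0] = -ln(0.142) = 1.9519
L[1] = -ln(1-0.612) = -ln(0.388) = 0.9467
L[2] = -ln(0.254) = 1.3704
mean = (1.9519 + 0.9467 + 1.3704)/3 = 1.423

1.423


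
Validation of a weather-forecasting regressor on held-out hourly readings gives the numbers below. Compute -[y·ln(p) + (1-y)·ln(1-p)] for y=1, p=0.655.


BCE = -[y·ln(p) + (1-y)·ln(1-p)]
= -1·ln(0.655) - 0
= -ln(0.655) = 0.4231

0.4231


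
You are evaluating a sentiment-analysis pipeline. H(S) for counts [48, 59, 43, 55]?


Probabilities: [48/205, 59/205, 43/205, 55/205] ≈ [0.2341, 0.2878, 0.2098, 0.2683]
H = -((48/205)·log₂(48/205) + (59/205)·log₂(59/205) + (43/205)·log₂(43/205) + (55/205)·log₂(55/205))
  = 1.9894 bits

1.9894 bits


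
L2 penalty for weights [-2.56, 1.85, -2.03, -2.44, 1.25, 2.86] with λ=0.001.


‖w‖₂² = (-2.56)² + (1.85)² + (-2.03)² + (-2.44)² + (1.25)² + (2.86)²
     = 6.5536 + 3.4225 + 4.1209 + 5.9536 + 1.5625 + 8.1796
     = 29.7927
λ·‖w‖₂² = 0.001·29.7927 = 0.029793

0.029793


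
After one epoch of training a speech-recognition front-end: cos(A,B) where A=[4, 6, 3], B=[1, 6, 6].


A·B = 4·1 + 6·6 + 3·6 = 58
‖A‖ = √61 = 7.8102, ‖B‖ = √73 = 8.544
cos = 58/(√61·√73) = 58/√4453 = 0.8692

0.8692


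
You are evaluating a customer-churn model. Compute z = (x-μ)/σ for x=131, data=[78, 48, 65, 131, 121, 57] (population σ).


μ = 83.3333, σ = 31.6157
z = (131 - 83.3333)/31.6157 = 1.5077

1.5077


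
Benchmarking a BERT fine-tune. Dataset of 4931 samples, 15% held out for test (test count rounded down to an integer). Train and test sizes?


Test = ⌊4931·15/100⌋ = 739
Train = 4931 - 739 = 4192

Train: 4192, Test: 739


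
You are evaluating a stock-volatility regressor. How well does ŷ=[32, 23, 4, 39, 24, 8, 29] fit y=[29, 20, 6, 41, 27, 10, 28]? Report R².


ȳ = 23
SS_res = Σ(y-ŷ)² = 40
SS_tot = Σ(y-ȳ)² = 868
R² = 1 - SS_res/SS_tot = 1 - 0.0461 = 0.9539

0.9539


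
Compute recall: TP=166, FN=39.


Recall = TP/(TP+FN)
= 166/(166+39)
= 166/205 = 80.98%

80.98%


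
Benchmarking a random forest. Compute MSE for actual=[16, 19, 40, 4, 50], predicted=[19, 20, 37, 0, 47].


Squared errors: (16-19)²=9, (19-20)²=1, (40-37)²=9, (4-0)²=16, (50-47)²=9
Sum = 44
MSE = 44/5 = 44/5

44/5


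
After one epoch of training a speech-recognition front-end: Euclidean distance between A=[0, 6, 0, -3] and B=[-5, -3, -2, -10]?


d = √((0+ 5)² + (6+ 3)² + (0+ 2)² + (-3+ 10)²)
  = √(25 + 81 + 4 + 49)
  = √159 = 12.6095

12.6095


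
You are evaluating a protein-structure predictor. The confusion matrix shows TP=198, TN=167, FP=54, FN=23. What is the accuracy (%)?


Accuracy = (TP+TN)/(TP+TN+FP+FN)
= (198+167)/(442)
= 365/442 = 82.58%

82.58%


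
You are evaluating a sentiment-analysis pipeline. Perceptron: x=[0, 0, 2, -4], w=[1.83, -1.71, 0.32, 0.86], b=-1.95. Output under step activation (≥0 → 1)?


z = (0)·(1.83) + (0)·(-1.71) + (2)·(0.32) + (-4)·(0.86) - 1.95
  = -4.75
step(z) = 0 (z<0)

0


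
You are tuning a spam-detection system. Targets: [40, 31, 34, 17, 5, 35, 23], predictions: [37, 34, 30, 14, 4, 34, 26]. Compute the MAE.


Absolute errors: |40-37|=3, |31-34|=3, |34-30|=4, |17-14|=3, |5-4|=1, |35-34|=1, |23-26|=3
Sum = 18
MAE = 18/7 = 18/7

18/7


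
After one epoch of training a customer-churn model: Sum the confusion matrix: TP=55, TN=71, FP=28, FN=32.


Total = TP + TN + FP + FN
= 55 + 71 + 28 + 32
= 186
(Predicted positive: 83, predicted negative: 103)

186


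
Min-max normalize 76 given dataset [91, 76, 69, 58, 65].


min=58, max=91
(76-58)/(91-58) = 18/33 = 0.5455

0.5455


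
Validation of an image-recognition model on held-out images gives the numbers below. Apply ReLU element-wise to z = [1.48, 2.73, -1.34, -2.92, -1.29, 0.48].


ReLU(1.48) = max(0, 1.48) = 1.48
ReLU(2.73) = max(0, 2.73) = 2.73
ReLU(-1.34) = max(0, -1.34) = 0.0
ReLU(-2.92) = max(0, -2.92) = 0.0
ReLU(-1.29) = max(0, -1.29) = 0.0
ReLU(0.48) = max(0, 0.48) = 0.48
result = [1.48, 2.73, 0.0, 0.0, 0.0, 0.48]

[1.48, 2.73, 0.0, 0.0, 0.0, 0.48]


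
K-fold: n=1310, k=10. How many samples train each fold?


Fold size = 1310/10 = 131
Training per fold = 1310 - 131 = 1179

1179


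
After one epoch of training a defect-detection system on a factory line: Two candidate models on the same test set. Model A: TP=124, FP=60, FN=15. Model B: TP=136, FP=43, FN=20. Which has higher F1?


Model A: P=124/184=0.6739, R=124/139=0.8921, F1=2PR/(P+R)=2TP/(2TP+FP+FN)=248/323=0.7678
Model B: P=136/179=0.7598, R=136/156=0.8718, F1=2PR/(P+R)=2TP/(2TP+FP+FN)=272/335=0.8119
0.7678 < 0.8119 → Model B

Model B


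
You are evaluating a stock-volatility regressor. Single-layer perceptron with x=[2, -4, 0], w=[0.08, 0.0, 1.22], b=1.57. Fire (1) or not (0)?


z = (2)·(0.08) + (-4)·(0.0) + (0)·(1.22) + 1.57
  = 1.73
step(z) = 1 (z≥0)

1


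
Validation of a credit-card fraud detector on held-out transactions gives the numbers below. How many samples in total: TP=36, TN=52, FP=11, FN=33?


Total = TP + TN + FP + FN
= 36 + 52 + 11 + 33
= 132
(Predicted positive: 47, predicted negative: 85)

132


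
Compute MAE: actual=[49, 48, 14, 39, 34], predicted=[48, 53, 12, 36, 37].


Absolute errors: |49-48|=1, |48-53|=5, |14-12|=2, |39-36|=3, |34-37|=3
Sum = 14
MAE = 14/5 = 14/5

14/5


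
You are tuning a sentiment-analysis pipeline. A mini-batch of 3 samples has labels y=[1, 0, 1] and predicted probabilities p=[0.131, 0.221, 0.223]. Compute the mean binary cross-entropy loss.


L[0] = -ln(0.131) = 2.0326
L[1] = -ln(1-0.221) = -ln(0.779) = 0.2497
L[2] = -ln(0.223) = 1.5006
mean = (2.0326 + 0.2497 + 1.5006)/3 = 1.261

1.261
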